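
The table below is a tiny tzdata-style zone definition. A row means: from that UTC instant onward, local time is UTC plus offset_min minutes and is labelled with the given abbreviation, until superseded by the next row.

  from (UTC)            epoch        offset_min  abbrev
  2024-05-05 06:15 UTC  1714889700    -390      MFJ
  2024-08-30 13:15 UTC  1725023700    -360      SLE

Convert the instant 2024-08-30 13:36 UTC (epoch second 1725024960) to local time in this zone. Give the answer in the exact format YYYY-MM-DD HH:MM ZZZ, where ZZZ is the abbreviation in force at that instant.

2024-08-30 07:36 SLE

Query: 2024-08-30 13:36 UTC
Rule 2/2 (SLE, -06:00): 2024-08-30 13:15 UTC ≤ query < +∞
13·60 + 36 - 360 = 456 min
456 = 0·1440 + 456; 456 = 7·60 + 36 → 07:36, same day
→ 2024-08-30 07:36 SLE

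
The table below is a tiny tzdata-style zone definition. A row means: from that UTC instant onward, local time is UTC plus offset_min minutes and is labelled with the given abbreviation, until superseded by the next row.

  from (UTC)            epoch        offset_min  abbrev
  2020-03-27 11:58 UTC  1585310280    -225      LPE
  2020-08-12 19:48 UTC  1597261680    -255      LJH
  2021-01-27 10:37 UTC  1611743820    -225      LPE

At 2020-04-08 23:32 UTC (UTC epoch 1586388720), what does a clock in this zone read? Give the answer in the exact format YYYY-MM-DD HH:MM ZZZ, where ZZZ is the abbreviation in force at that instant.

2020-04-08 19:47 LPE

Query: 2020-04-08 23:32 UTC
Rule 1/3 (LPE, -03:45): 2020-03-27 11:58 UTC ≤ query < 2020-08-12 19:48 UTC
23·60 + 32 - 225 = 1187 min
1187 = 0·1440 + 1187; 1187 = 19·60 + 47 → 19:47, same day
→ 2020-04-08 19:47 LPE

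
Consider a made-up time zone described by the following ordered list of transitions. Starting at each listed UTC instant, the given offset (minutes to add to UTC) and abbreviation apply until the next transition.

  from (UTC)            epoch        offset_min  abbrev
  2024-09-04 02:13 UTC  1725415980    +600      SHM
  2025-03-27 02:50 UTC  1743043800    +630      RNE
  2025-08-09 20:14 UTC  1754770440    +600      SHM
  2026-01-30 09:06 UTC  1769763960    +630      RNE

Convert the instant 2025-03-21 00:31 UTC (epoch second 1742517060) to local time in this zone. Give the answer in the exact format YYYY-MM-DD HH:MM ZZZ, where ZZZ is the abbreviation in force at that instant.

2025-03-21 10:31 SHM

Query: 2025-03-21 00:31 UTC
Rule 1/4 (SHM, +10:00): 2024-09-04 02:13 UTC ≤ query < 2025-03-27 02:50 UTC
0·60 + 31 + 600 = 631 min
631 = 0·1440 + 631; 631 = 10·60 + 31 → 10:31, same day
→ 2025-03-21 10:31 SHM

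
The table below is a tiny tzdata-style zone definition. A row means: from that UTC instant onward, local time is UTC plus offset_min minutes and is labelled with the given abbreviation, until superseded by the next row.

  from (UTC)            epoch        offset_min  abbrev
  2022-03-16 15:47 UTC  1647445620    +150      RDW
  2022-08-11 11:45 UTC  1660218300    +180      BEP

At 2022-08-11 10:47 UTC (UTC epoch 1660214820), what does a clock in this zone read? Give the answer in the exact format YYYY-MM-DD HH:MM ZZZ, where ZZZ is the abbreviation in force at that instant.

2022-08-11 13:17 RDW

Query: 2022-08-11 10:47 UTC
Rule 1/2 (RDW, +02:30): 2022-03-16 15:47 UTC ≤ query < 2022-08-11 11:45 UTC
10·60 + 47 + 150 = 797 min
797 = 0·1440 + 797; 797 = 13·60 + 17 → 13:17, same day
→ 2022-08-11 13:17 RDW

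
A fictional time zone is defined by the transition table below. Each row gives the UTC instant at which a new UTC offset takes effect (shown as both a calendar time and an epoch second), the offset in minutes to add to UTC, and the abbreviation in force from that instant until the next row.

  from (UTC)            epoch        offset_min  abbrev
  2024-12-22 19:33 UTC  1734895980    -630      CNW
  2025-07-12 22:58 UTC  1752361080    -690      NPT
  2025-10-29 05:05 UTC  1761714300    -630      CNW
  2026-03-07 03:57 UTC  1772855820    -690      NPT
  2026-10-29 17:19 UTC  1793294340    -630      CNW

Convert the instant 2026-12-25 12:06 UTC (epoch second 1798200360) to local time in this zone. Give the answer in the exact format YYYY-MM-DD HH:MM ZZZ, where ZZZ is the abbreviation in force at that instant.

2026-12-25 01:36 CNW

Query: 2026-12-25 12:06 UTC
Rule 5/5 (CNW, -10:30): 2026-10-29 17:19 UTC ≤ query < +∞
12·60 + 6 - 630 = 96 min
96 = 0·1440 + 96; 96 = 1·60 + 36 → 01:36, same day
→ 2026-12-25 01:36 CNW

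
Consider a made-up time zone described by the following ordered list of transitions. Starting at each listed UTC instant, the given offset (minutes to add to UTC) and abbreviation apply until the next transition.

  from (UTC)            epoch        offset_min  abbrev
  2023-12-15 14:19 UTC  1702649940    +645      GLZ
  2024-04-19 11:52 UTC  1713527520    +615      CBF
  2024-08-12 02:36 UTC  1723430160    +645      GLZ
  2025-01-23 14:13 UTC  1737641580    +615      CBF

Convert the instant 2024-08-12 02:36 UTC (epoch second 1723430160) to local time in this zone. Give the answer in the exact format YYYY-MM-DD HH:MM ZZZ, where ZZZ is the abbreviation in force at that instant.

Query: 2024-08-12 02:36 UTC
Rule 3/4 (GLZ, +10:45): 2024-08-12 02:36 UTC ≤ query < 2025-01-23 14:13 UTC
2·60 + 36 + 645 = 801 min
801 = 0·1440 + 801; 801 = 13·60 + 21 → 13:21, same day
→ 2024-08-12 13:21 GLZ

2024-08-12 13:21 GLZ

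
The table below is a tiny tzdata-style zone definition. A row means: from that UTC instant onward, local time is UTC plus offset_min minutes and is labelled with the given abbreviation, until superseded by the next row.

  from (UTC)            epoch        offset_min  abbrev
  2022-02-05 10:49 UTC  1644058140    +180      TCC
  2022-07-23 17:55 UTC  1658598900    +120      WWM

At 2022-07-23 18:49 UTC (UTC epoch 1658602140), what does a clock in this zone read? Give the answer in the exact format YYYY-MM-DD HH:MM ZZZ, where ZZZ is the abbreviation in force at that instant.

2022-07-23 20:49 WWM

Query: 2022-07-23 18:49 UTC
Rule 2/2 (WWM, +02:00): 2022-07-23 17:55 UTC ≤ query < +∞
18·60 + 49 + 120 = 1249 min
1249 = 0·1440 + 1249; 1249 = 20·60 + 49 → 20:49, same day
→ 2022-07-23 20:49 WWM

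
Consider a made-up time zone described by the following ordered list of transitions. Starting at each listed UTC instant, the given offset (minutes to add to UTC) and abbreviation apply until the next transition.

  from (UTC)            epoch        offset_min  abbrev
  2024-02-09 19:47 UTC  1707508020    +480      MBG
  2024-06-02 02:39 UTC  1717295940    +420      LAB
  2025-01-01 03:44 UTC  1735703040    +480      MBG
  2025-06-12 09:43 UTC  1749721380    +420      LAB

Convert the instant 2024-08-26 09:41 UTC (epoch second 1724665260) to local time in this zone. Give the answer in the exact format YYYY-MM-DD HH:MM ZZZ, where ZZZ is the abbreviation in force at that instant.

2024-08-26 16:41 LAB

Query: 2024-08-26 09:41 UTC
Rule 2/4 (LAB, +07:00): 2024-06-02 02:39 UTC ≤ query < 2025-01-01 03:44 UTC
9·60 + 41 + 420 = 1001 min
1001 = 0·1440 + 1001; 1001 = 16·60 + 41 → 16:41, same day
→ 2024-08-26 16:41 LAB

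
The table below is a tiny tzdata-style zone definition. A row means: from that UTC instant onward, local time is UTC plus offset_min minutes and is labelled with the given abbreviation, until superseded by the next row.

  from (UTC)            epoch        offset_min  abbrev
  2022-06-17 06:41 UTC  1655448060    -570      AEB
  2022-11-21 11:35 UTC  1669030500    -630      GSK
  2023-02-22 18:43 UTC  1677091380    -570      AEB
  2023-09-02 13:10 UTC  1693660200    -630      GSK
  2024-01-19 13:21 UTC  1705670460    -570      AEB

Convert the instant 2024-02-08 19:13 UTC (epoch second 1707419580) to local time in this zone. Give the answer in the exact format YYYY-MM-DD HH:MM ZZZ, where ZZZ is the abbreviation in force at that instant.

2024-02-08 09:43 AEB

Query: 2024-02-08 19:13 UTC
Rule 5/5 (AEB, -09:30): 2024-01-19 13:21 UTC ≤ query < +∞
19·60 + 13 - 570 = 583 min
583 = 0·1440 + 583; 583 = 9·60 + 43 → 09:43, same day
→ 2024-02-08 09:43 AEB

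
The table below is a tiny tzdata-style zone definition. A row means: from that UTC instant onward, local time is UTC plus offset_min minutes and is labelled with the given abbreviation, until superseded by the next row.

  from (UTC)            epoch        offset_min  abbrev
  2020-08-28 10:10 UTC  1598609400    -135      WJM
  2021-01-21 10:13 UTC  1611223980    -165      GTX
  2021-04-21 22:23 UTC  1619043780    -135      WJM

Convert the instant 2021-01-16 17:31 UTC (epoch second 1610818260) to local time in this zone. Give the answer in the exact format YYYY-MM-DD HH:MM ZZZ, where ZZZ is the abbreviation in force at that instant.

Query: 2021-01-16 17:31 UTC
Rule 1/3 (WJM, -02:15): 2020-08-28 10:10 UTC ≤ query < 2021-01-21 10:13 UTC
17·60 + 31 - 135 = 916 min
916 = 0·1440 + 916; 916 = 15·60 + 16 → 15:16, same day
→ 2021-01-16 15:16 WJM

2021-01-16 15:16 WJM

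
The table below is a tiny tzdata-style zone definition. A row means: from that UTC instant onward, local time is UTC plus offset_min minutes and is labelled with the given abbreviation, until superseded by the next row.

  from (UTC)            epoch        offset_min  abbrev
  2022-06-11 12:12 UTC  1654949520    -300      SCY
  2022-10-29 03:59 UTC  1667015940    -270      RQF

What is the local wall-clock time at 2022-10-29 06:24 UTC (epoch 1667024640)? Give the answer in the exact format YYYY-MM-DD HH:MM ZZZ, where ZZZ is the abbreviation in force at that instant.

Query: 2022-10-29 06:24 UTC
Rule 2/2 (RQF, -04:30): 2022-10-29 03:59 UTC ≤ query < +∞
6·60 + 24 - 270 = 114 min
114 = 0·1440 + 114; 114 = 1·60 + 54 → 01:54, same day
→ 2022-10-29 01:54 RQF

2022-10-29 01:54 RQF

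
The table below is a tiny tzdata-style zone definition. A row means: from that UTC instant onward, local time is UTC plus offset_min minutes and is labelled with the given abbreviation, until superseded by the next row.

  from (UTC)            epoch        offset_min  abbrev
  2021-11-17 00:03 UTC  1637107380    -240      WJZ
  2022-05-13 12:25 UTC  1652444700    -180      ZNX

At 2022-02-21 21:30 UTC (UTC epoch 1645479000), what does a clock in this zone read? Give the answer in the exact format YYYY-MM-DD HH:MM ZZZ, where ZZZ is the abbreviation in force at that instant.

2022-02-21 17:30 WJZ

Query: 2022-02-21 21:30 UTC
Rule 1/2 (WJZ, -04:00): 2021-11-17 00:03 UTC ≤ query < 2022-05-13 12:25 UTC
21·60 + 30 - 240 = 1050 min
1050 = 0·1440 + 1050; 1050 = 17·60 + 30 → 17:30, same day
→ 2022-02-21 17:30 WJZ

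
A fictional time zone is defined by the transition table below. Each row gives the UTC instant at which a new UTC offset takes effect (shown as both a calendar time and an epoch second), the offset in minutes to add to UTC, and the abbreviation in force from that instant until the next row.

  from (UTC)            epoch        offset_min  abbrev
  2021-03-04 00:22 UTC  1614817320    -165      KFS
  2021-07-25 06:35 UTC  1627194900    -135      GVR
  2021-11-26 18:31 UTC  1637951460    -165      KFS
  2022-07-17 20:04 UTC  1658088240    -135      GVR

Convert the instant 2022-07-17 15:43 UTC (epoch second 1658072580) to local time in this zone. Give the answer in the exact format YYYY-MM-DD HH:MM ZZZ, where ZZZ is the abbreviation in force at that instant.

Query: 2022-07-17 15:43 UTC
Rule 3/4 (KFS, -02:45): 2021-11-26 18:31 UTC ≤ query < 2022-07-17 20:04 UTC
15·60 + 43 - 165 = 778 min
778 = 0·1440 + 778; 778 = 12·60 + 58 → 12:58, same day
→ 2022-07-17 12:58 KFS

2022-07-17 12:58 KFS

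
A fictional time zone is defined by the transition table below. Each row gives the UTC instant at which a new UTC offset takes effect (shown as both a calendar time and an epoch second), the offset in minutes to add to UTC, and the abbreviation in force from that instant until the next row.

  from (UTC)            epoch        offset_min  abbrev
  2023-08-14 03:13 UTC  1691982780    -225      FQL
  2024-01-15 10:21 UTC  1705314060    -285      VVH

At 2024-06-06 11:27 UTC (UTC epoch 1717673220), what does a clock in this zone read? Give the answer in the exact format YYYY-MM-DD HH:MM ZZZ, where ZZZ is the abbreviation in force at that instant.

2024-06-06 06:42 VVH

Query: 2024-06-06 11:27 UTC
Rule 2/2 (VVH, -04:45): 2024-01-15 10:21 UTC ≤ query < +∞
11·60 + 27 - 285 = 402 min
402 = 0·1440 + 402; 402 = 6·60 + 42 → 06:42, same day
→ 2024-06-06 06:42 VVH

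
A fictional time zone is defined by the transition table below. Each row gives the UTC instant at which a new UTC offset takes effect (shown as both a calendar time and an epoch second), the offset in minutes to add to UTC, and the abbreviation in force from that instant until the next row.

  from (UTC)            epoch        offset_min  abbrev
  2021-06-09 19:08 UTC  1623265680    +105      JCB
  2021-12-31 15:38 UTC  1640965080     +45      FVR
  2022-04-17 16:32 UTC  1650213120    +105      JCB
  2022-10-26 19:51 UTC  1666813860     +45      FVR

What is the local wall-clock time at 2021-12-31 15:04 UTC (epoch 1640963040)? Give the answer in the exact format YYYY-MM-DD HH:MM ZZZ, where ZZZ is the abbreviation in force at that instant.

Query: 2021-12-31 15:04 UTC
Rule 1/4 (JCB, +01:45): 2021-06-09 19:08 UTC ≤ query < 2021-12-31 15:38 UTC
15·60 + 4 + 105 = 1009 min
1009 = 0·1440 + 1009; 1009 = 16·60 + 49 → 16:49, same day
→ 2021-12-31 16:49 JCB

2021-12-31 16:49 JCB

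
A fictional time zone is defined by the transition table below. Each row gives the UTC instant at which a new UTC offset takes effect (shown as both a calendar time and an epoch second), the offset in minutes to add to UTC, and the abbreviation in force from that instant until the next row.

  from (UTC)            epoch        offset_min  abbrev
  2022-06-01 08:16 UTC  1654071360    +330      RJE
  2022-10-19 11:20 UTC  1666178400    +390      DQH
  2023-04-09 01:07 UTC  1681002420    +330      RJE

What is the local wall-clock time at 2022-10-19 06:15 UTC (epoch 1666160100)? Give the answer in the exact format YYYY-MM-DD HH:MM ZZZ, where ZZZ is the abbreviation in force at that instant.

2022-10-19 11:45 RJE

Query: 2022-10-19 06:15 UTC
Rule 1/3 (RJE, +05:30): 2022-06-01 08:16 UTC ≤ query < 2022-10-19 11:20 UTC
6·60 + 15 + 330 = 705 min
705 = 0·1440 + 705; 705 = 11·60 + 45 → 11:45, same day
→ 2022-10-19 11:45 RJE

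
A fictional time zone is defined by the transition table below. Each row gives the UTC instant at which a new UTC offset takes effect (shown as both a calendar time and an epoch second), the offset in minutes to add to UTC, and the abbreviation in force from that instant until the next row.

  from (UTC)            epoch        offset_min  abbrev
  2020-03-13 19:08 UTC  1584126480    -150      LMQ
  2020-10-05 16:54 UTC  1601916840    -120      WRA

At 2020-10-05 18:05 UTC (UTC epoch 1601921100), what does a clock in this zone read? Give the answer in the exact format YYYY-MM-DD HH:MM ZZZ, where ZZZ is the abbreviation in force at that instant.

2020-10-05 16:05 WRA

Query: 2020-10-05 18:05 UTC
Rule 2/2 (WRA, -02:00): 2020-10-05 16:54 UTC ≤ query < +∞
18·60 + 5 - 120 = 965 min
965 = 0·1440 + 965; 965 = 16·60 + 5 → 16:05, same day
→ 2020-10-05 16:05 WRA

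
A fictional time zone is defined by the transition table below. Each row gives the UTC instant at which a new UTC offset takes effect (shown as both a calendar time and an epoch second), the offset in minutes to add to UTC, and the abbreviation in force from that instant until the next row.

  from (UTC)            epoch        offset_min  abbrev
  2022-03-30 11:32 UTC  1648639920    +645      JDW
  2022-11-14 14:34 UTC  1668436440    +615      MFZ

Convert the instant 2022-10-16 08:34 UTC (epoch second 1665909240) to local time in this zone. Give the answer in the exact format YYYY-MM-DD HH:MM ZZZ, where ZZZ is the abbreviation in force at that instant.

2022-10-16 19:19 JDW

Query: 2022-10-16 08:34 UTC
Rule 1/2 (JDW, +10:45): 2022-03-30 11:32 UTC ≤ query < 2022-11-14 14:34 UTC
8·60 + 34 + 645 = 1159 min
1159 = 0·1440 + 1159; 1159 = 19·60 + 19 → 19:19, same day
→ 2022-10-16 19:19 JDW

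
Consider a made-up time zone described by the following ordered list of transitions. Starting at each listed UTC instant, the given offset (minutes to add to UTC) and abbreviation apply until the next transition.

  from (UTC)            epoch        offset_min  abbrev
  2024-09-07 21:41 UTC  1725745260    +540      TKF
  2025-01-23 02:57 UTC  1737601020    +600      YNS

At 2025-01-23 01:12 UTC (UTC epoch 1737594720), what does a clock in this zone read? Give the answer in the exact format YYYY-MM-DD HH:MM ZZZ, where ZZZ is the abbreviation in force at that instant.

Query: 2025-01-23 01:12 UTC
Rule 1/2 (TKF, +09:00): 2024-09-07 21:41 UTC ≤ query < 2025-01-23 02:57 UTC
1·60 + 12 + 540 = 612 min
612 = 0·1440 + 612; 612 = 10·60 + 12 → 10:12, same day
→ 2025-01-23 10:12 TKF

2025-01-23 10:12 TKF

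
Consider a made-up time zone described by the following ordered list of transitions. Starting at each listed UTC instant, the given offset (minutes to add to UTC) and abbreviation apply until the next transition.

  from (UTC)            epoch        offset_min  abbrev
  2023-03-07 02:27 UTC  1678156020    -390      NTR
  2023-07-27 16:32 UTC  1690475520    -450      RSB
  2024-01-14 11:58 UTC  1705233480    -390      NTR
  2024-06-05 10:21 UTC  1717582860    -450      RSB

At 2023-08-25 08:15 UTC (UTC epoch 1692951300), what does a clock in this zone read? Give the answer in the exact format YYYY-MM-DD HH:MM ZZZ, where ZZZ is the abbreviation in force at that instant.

Query: 2023-08-25 08:15 UTC
Rule 2/4 (RSB, -07:30): 2023-07-27 16:32 UTC ≤ query < 2024-01-14 11:58 UTC
8·60 + 15 - 450 = 45 min
45 = 0·1440 + 45; 45 = 0·60 + 45 → 00:45, same day
→ 2023-08-25 00:45 RSB

2023-08-25 00:45 RSB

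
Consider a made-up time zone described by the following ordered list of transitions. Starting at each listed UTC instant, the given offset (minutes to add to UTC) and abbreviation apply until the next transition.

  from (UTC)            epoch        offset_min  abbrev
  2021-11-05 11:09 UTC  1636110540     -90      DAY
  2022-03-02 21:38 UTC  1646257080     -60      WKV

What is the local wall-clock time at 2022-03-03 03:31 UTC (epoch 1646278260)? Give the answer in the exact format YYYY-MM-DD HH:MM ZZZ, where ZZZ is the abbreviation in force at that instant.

Query: 2022-03-03 03:31 UTC
Rule 2/2 (WKV, -01:00): 2022-03-02 21:38 UTC ≤ query < +∞
3·60 + 31 - 60 = 151 min
151 = 0·1440 + 151; 151 = 2·60 + 31 → 02:31, same day
→ 2022-03-03 02:31 WKV

2022-03-03 02:31 WKV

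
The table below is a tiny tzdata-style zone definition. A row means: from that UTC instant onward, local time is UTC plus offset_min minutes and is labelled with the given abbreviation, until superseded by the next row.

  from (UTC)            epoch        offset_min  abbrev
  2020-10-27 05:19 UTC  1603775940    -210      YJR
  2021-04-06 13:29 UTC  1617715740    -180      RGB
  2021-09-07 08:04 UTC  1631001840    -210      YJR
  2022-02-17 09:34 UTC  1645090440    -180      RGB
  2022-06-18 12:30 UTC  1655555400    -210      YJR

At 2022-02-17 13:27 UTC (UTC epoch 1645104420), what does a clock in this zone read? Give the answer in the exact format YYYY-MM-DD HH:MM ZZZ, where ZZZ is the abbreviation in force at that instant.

Query: 2022-02-17 13:27 UTC
Rule 4/5 (RGB, -03:00): 2022-02-17 09:34 UTC ≤ query < 2022-06-18 12:30 UTC
13·60 + 27 - 180 = 627 min
627 = 0·1440 + 627; 627 = 10·60 + 27 → 10:27, same day
→ 2022-02-17 10:27 RGB

2022-02-17 10:27 RGB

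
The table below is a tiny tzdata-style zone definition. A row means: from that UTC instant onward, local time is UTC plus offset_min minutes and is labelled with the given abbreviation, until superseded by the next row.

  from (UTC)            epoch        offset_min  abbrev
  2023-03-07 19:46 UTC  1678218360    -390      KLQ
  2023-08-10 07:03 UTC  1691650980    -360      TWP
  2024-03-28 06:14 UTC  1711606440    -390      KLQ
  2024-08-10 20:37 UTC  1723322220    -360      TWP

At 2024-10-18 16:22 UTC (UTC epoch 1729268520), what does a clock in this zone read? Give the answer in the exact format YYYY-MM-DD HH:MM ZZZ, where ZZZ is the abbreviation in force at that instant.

Query: 2024-10-18 16:22 UTC
Rule 4/4 (TWP, -06:00): 2024-08-10 20:37 UTC ≤ query < +∞
16·60 + 22 - 360 = 622 min
622 = 0·1440 + 622; 622 = 10·60 + 22 → 10:22, same day
→ 2024-10-18 10:22 TWP

2024-10-18 10:22 TWP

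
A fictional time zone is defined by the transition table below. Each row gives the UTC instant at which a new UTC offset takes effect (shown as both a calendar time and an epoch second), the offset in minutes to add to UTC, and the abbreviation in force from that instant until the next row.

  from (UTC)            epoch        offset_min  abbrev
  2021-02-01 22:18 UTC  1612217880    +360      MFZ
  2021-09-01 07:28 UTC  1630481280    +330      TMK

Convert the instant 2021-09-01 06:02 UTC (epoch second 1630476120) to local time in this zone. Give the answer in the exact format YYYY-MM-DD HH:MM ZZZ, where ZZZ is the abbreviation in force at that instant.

2021-09-01 12:02 MFZ

Query: 2021-09-01 06:02 UTC
Rule 1/2 (MFZ, +06:00): 2021-02-01 22:18 UTC ≤ query < 2021-09-01 07:28 UTC
6·60 + 2 + 360 = 722 min
722 = 0·1440 + 722; 722 = 12·60 + 2 → 12:02, same day
→ 2021-09-01 12:02 MFZ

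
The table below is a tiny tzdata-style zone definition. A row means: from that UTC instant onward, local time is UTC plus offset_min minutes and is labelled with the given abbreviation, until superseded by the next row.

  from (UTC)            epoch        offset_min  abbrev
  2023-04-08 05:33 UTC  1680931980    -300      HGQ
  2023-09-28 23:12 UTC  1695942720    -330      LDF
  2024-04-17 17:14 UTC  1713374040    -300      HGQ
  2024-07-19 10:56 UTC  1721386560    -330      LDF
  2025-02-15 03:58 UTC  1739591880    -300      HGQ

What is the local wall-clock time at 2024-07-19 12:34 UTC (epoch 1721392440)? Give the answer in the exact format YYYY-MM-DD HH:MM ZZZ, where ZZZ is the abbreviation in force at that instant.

2024-07-19 07:04 LDF

Query: 2024-07-19 12:34 UTC
Rule 4/5 (LDF, -05:30): 2024-07-19 10:56 UTC ≤ query < 2025-02-15 03:58 UTC
12·60 + 34 - 330 = 424 min
424 = 0·1440 + 424; 424 = 7·60 + 4 → 07:04, same day
→ 2024-07-19 07:04 LDF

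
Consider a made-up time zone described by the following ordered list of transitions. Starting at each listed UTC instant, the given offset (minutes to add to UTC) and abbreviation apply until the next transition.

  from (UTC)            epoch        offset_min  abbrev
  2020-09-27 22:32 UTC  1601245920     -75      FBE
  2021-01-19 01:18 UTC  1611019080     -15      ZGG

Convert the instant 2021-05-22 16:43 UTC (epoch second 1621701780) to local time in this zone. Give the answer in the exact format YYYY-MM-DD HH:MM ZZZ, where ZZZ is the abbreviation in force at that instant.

2021-05-22 16:28 ZGG

Query: 2021-05-22 16:43 UTC
Rule 2/2 (ZGG, -00:15): 2021-01-19 01:18 UTC ≤ query < +∞
16·60 + 43 - 15 = 988 min
988 = 0·1440 + 988; 988 = 16·60 + 28 → 16:28, same day
→ 2021-05-22 16:28 ZGG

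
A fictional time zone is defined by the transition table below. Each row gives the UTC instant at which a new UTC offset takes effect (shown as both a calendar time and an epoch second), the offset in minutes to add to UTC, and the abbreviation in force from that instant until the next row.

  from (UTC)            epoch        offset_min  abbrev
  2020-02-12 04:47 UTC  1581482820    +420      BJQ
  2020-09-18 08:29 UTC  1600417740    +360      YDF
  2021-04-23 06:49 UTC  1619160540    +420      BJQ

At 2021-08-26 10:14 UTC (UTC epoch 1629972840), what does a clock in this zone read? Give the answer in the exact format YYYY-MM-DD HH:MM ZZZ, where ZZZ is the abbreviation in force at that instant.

Query: 2021-08-26 10:14 UTC
Rule 3/3 (BJQ, +07:00): 2021-04-23 06:49 UTC ≤ query < +∞
10·60 + 14 + 420 = 1034 min
1034 = 0·1440 + 1034; 1034 = 17·60 + 14 → 17:14, same day
→ 2021-08-26 17:14 BJQ

2021-08-26 17:14 BJQ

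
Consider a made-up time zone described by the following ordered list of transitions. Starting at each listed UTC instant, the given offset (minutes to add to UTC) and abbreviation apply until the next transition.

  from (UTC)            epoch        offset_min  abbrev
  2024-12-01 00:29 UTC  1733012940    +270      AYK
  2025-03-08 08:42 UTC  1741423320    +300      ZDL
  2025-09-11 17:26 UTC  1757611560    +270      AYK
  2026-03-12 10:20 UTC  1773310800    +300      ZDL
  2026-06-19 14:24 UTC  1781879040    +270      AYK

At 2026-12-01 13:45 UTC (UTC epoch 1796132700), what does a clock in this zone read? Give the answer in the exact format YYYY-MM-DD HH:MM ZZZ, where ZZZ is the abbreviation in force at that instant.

Query: 2026-12-01 13:45 UTC
Rule 5/5 (AYK, +04:30): 2026-06-19 14:24 UTC ≤ query < +∞
13·60 + 45 + 270 = 1095 min
1095 = 0·1440 + 1095; 1095 = 18·60 + 15 → 18:15, same day
→ 2026-12-01 18:15 AYK

2026-12-01 18:15 AYK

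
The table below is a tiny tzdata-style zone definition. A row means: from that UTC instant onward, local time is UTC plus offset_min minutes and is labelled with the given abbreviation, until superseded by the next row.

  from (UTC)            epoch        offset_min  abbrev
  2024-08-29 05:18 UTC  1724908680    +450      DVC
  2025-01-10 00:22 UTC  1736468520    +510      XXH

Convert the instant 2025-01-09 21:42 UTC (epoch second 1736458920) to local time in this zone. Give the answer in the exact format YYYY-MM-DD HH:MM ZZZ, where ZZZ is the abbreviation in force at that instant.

2025-01-10 05:12 DVC

Query: 2025-01-09 21:42 UTC
Rule 1/2 (DVC, +07:30): 2024-08-29 05:18 UTC ≤ query < 2025-01-10 00:22 UTC
21·60 + 42 + 450 = 1752 min
1752 = 1·1440 + 312; 312 = 5·60 + 12 → 05:12, 2025-01-09 + 1 day = 2025-01-10
→ 2025-01-10 05:12 DVC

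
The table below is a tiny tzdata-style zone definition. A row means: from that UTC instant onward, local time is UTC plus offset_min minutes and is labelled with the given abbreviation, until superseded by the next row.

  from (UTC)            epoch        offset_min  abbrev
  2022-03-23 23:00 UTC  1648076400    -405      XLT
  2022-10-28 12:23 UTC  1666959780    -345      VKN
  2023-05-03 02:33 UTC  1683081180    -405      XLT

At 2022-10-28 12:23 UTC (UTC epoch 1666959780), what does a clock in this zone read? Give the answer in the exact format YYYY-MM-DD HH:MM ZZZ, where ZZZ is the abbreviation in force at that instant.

Query: 2022-10-28 12:23 UTC
Rule 2/3 (VKN, -05:45): 2022-10-28 12:23 UTC ≤ query < 2023-05-03 02:33 UTC
12·60 + 23 - 345 = 398 min
398 = 0·1440 + 398; 398 = 6·60 + 38 → 06:38, same day
→ 2022-10-28 06:38 VKN

2022-10-28 06:38 VKN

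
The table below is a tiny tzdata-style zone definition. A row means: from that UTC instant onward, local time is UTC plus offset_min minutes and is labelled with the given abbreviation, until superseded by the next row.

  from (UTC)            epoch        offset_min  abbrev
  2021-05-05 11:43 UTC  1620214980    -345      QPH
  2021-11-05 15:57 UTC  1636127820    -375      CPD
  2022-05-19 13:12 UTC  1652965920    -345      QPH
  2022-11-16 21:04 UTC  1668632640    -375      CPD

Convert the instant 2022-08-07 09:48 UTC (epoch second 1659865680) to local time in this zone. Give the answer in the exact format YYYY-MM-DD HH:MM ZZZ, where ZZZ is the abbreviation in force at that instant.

Query: 2022-08-07 09:48 UTC
Rule 3/4 (QPH, -05:45): 2022-05-19 13:12 UTC ≤ query < 2022-11-16 21:04 UTC
9·60 + 48 - 345 = 243 min
243 = 0·1440 + 243; 243 = 4·60 + 3 → 04:03, same day
→ 2022-08-07 04:03 QPH

2022-08-07 04:03 QPH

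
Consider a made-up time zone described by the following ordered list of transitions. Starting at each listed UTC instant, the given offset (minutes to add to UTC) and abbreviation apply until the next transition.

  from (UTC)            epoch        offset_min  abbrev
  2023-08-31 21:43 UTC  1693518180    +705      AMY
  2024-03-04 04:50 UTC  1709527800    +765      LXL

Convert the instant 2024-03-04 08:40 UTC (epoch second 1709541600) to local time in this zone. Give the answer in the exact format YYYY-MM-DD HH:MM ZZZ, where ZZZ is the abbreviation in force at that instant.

Query: 2024-03-04 08:40 UTC
Rule 2/2 (LXL, +12:45): 2024-03-04 04:50 UTC ≤ query < +∞
8·60 + 40 + 765 = 1285 min
1285 = 0·1440 + 1285; 1285 = 21·60 + 25 → 21:25, same day
→ 2024-03-04 21:25 LXL

2024-03-04 21:25 LXL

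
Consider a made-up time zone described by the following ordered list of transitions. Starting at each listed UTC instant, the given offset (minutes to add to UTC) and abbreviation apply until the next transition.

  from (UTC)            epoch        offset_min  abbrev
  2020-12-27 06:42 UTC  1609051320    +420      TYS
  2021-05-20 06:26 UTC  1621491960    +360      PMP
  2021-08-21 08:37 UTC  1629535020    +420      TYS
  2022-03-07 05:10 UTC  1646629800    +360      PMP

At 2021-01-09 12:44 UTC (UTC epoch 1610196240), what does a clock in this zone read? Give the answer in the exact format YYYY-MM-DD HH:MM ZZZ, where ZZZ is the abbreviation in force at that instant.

Query: 2021-01-09 12:44 UTC
Rule 1/4 (TYS, +07:00): 2020-12-27 06:42 UTC ≤ query < 2021-05-20 06:26 UTC
12·60 + 44 + 420 = 1184 min
1184 = 0·1440 + 1184; 1184 = 19·60 + 44 → 19:44, same day
→ 2021-01-09 19:44 TYS

2021-01-09 19:44 TYS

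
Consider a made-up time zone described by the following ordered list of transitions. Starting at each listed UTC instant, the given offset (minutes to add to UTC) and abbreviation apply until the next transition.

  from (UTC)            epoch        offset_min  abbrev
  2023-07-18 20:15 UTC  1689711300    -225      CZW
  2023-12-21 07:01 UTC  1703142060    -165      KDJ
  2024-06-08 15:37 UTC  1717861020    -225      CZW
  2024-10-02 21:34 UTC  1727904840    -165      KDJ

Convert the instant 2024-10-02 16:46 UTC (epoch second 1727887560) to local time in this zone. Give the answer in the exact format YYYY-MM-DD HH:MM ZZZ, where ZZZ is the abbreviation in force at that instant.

2024-10-02 13:01 CZW

Query: 2024-10-02 16:46 UTC
Rule 3/4 (CZW, -03:45): 2024-06-08 15:37 UTC ≤ query < 2024-10-02 21:34 UTC
16·60 + 46 - 225 = 781 min
781 = 0·1440 + 781; 781 = 13·60 + 1 → 13:01, same day
→ 2024-10-02 13:01 CZW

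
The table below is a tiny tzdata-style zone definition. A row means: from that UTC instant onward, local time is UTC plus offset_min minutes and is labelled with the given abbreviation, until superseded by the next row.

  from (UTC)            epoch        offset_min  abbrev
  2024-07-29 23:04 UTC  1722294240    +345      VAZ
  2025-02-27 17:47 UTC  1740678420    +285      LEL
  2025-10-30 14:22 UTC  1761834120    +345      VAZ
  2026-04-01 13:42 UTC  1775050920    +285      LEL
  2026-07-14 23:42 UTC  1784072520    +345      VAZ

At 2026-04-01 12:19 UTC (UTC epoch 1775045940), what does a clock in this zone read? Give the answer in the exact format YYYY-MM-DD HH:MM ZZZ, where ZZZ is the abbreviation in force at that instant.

2026-04-01 18:04 VAZ

Query: 2026-04-01 12:19 UTC
Rule 3/5 (VAZ, +05:45): 2025-10-30 14:22 UTC ≤ query < 2026-04-01 13:42 UTC
12·60 + 19 + 345 = 1084 min
1084 = 0·1440 + 1084; 1084 = 18·60 + 4 → 18:04, same day
→ 2026-04-01 18:04 VAZ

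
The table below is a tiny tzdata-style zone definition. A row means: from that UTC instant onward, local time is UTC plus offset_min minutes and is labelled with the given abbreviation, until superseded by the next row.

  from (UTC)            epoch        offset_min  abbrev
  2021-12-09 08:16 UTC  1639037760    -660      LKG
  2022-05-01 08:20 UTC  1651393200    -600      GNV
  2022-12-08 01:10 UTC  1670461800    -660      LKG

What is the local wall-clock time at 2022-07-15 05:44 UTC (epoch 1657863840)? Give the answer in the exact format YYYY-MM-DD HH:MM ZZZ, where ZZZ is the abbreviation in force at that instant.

2022-07-14 19:44 GNV

Query: 2022-07-15 05:44 UTC
Rule 2/3 (GNV, -10:00): 2022-05-01 08:20 UTC ≤ query < 2022-12-08 01:10 UTC
5·60 + 44 - 600 = -256 min
-256 = -1·1440 + 1184; 1184 = 19·60 + 44 → 19:44, 2022-07-15 - 1 day = 2022-07-14
→ 2022-07-14 19:44 GNV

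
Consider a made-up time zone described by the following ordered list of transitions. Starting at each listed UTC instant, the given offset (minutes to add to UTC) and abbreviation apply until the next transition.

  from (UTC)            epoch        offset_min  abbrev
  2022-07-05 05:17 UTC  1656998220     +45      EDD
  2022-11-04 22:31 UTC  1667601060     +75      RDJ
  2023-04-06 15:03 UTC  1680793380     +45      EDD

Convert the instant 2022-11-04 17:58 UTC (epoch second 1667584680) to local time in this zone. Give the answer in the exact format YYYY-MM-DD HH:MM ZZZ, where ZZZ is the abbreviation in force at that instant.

2022-11-04 18:43 EDD

Query: 2022-11-04 17:58 UTC
Rule 1/3 (EDD, +00:45): 2022-07-05 05:17 UTC ≤ query < 2022-11-04 22:31 UTC
17·60 + 58 + 45 = 1123 min
1123 = 0·1440 + 1123; 1123 = 18·60 + 43 → 18:43, same day
→ 2022-11-04 18:43 EDD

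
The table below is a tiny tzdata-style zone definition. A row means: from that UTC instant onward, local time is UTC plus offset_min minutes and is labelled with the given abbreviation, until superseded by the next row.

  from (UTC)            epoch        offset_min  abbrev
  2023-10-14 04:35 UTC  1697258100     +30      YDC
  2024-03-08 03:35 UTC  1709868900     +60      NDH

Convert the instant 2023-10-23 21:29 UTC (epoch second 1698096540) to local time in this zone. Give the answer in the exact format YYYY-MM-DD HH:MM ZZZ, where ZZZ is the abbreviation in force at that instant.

2023-10-23 21:59 YDC

Query: 2023-10-23 21:29 UTC
Rule 1/2 (YDC, +00:30): 2023-10-14 04:35 UTC ≤ query < 2024-03-08 03:35 UTC
21·60 + 29 + 30 = 1319 min
1319 = 0·1440 + 1319; 1319 = 21·60 + 59 → 21:59, same day
→ 2023-10-23 21:59 YDC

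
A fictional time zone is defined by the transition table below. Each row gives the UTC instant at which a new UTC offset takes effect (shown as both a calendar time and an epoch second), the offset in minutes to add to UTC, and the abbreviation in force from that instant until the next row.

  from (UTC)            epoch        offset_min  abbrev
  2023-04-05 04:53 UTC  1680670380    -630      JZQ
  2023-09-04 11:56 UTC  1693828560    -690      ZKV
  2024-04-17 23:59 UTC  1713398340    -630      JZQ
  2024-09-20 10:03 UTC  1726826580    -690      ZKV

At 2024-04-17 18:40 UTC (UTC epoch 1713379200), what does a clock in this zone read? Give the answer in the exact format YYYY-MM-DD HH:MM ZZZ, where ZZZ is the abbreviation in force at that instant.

Query: 2024-04-17 18:40 UTC
Rule 2/4 (ZKV, -11:30): 2023-09-04 11:56 UTC ≤ query < 2024-04-17 23:59 UTC
18·60 + 40 - 690 = 430 min
430 = 0·1440 + 430; 430 = 7·60 + 10 → 07:10, same day
→ 2024-04-17 07:10 ZKV

2024-04-17 07:10 ZKV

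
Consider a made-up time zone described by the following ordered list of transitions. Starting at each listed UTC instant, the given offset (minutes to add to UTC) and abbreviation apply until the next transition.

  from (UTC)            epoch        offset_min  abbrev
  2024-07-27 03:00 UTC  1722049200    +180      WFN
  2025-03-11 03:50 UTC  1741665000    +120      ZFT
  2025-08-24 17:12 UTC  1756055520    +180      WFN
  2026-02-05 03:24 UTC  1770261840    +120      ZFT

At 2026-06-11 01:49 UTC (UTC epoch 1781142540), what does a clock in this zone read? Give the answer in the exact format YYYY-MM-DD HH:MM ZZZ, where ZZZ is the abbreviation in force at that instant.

Query: 2026-06-11 01:49 UTC
Rule 4/4 (ZFT, +02:00): 2026-02-05 03:24 UTC ≤ query < +∞
1·60 + 49 + 120 = 229 min
229 = 0·1440 + 229; 229 = 3·60 + 49 → 03:49, same day
→ 2026-06-11 03:49 ZFT

2026-06-11 03:49 ZFT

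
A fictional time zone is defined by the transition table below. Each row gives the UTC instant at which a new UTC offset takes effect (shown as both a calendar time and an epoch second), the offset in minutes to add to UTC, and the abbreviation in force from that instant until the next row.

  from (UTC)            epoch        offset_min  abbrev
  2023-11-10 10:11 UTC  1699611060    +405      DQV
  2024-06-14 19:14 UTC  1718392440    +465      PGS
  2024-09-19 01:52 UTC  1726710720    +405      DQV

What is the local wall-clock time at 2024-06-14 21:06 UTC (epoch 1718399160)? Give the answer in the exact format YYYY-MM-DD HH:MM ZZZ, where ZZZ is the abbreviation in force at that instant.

2024-06-15 04:51 PGS

Query: 2024-06-14 21:06 UTC
Rule 2/3 (PGS, +07:45): 2024-06-14 19:14 UTC ≤ query < 2024-09-19 01:52 UTC
21·60 + 6 + 465 = 1731 min
1731 = 1·1440 + 291; 291 = 4·60 + 51 → 04:51, 2024-06-14 + 1 day = 2024-06-15
→ 2024-06-15 04:51 PGS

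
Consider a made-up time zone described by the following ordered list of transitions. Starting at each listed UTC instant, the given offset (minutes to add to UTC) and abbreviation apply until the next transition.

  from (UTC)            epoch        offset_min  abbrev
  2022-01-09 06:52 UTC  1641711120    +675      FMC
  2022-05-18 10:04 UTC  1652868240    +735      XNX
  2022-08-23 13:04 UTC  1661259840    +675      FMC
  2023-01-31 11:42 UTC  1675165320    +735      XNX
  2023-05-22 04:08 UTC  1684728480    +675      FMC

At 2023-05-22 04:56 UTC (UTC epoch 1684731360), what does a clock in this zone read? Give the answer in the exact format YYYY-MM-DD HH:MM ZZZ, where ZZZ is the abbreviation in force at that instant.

Query: 2023-05-22 04:56 UTC
Rule 5/5 (FMC, +11:15): 2023-05-22 04:08 UTC ≤ query < +∞
4·60 + 56 + 675 = 971 min
971 = 0·1440 + 971; 971 = 16·60 + 11 → 16:11, same day
→ 2023-05-22 16:11 FMC

2023-05-22 16:11 FMC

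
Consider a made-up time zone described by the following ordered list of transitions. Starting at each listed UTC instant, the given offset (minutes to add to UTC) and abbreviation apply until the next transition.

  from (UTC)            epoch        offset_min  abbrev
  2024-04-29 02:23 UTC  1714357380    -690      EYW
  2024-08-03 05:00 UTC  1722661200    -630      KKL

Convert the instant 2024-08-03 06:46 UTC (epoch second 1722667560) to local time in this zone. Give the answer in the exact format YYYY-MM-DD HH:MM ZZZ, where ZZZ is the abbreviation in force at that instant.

Query: 2024-08-03 06:46 UTC
Rule 2/2 (KKL, -10:30): 2024-08-03 05:00 UTC ≤ query < +∞
6·60 + 46 - 630 = -224 min
-224 = -1·1440 + 1216; 1216 = 20·60 + 16 → 20:16, 2024-08-03 - 1 day = 2024-08-02
→ 2024-08-02 20:16 KKL

2024-08-02 20:16 KKL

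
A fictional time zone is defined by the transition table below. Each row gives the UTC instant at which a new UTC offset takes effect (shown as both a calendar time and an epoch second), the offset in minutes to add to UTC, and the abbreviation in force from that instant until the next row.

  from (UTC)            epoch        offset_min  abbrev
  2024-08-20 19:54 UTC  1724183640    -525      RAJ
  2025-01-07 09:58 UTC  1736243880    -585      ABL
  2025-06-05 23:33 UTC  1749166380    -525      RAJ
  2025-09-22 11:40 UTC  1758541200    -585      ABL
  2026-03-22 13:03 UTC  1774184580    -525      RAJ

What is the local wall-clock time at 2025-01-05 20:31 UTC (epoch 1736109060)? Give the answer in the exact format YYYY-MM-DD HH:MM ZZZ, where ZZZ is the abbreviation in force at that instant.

Query: 2025-01-05 20:31 UTC
Rule 1/5 (RAJ, -08:45): 2024-08-20 19:54 UTC ≤ query < 2025-01-07 09:58 UTC
20·60 + 31 - 525 = 706 min
706 = 0·1440 + 706; 706 = 11·60 + 46 → 11:46, same day
→ 2025-01-05 11:46 RAJ

2025-01-05 11:46 RAJ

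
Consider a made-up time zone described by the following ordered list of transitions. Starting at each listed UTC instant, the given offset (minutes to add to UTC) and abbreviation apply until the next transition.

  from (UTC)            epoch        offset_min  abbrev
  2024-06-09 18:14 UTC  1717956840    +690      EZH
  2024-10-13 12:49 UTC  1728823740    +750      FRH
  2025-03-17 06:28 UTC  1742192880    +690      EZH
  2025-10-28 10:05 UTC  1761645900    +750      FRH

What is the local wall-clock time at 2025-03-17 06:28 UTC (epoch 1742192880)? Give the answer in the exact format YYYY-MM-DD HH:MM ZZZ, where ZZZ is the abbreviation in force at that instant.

2025-03-17 17:58 EZH

Query: 2025-03-17 06:28 UTC
Rule 3/4 (EZH, +11:30): 2025-03-17 06:28 UTC ≤ query < 2025-10-28 10:05 UTC
6·60 + 28 + 690 = 1078 min
1078 = 0·1440 + 1078; 1078 = 17·60 + 58 → 17:58, same day
→ 2025-03-17 17:58 EZH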